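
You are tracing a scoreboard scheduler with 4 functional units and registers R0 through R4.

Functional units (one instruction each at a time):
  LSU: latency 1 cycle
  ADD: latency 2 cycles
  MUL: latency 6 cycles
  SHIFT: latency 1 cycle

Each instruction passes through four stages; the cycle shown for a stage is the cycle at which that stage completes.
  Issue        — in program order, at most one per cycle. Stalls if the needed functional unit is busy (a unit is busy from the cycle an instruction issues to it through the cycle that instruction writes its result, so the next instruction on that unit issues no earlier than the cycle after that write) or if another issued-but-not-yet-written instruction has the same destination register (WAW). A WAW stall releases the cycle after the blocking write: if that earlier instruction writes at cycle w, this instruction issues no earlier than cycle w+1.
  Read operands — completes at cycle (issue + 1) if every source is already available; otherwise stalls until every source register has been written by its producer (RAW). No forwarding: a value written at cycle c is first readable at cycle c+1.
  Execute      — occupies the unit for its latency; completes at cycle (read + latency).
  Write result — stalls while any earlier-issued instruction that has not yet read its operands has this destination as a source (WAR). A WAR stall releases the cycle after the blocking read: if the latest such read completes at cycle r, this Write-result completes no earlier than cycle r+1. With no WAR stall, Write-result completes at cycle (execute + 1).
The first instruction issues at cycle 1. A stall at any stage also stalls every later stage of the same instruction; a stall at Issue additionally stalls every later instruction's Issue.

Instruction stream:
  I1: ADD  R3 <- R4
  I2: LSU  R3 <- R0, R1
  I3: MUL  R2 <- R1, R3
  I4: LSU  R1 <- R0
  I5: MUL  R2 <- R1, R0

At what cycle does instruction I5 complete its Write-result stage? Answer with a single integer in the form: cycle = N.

1) issue 1, read 2, done 4, write 5
2) issue 6, read 7, done 8, write 9  <WAW R3: wait I1 write@5>
3) issue 7, read 10, done 16, write 17  <RAW R3: wait I2 write@9>
4) issue 10, read 11, done 12, write 13  <struct: LSU busy until I2 writes@9>
5) issue 18, read 19, done 25, write 26  <struct: MUL busy until I3 writes@17>

cycle = 26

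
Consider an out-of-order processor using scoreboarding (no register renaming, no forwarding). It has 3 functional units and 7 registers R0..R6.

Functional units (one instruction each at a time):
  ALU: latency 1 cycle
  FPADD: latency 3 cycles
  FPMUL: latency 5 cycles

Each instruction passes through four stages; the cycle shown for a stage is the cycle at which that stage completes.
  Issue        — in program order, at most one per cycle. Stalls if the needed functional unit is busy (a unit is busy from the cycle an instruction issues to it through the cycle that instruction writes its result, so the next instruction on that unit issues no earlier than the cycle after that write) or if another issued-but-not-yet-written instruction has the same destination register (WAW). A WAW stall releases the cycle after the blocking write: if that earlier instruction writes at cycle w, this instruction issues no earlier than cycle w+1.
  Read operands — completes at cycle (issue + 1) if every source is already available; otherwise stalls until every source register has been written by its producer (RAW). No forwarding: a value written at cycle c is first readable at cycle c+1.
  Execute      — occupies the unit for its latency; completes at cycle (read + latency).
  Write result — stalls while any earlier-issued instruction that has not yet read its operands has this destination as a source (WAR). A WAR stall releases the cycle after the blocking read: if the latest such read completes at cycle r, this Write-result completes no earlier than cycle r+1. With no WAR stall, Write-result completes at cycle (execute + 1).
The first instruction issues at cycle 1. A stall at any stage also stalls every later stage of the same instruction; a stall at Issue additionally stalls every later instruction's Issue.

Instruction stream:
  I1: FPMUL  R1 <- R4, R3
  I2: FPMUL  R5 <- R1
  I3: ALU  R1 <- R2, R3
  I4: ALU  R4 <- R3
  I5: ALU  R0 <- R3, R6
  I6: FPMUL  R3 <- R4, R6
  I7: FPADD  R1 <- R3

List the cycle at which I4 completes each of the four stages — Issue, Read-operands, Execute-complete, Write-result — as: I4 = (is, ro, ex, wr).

1) issue 1, read 2, done 7, write 8
2) issue 9, read 10, done 15, write 16  <struct: FPMUL busy until I1 writes@8>
3) issue 10, read 11, done 12, write 13
4) issue 14, read 15, done 16, write 17  <struct: ALU busy until I3 writes@13>
5) issue 18, read 19, done 20, write 21  <struct: ALU busy until I4 writes@17>
6) issue 19, read 20, done 25, write 26
7) issue 20, read 27, done 30, write 31  <RAW R3: wait I6 write@26>

I4 = (14, 15, 16, 17)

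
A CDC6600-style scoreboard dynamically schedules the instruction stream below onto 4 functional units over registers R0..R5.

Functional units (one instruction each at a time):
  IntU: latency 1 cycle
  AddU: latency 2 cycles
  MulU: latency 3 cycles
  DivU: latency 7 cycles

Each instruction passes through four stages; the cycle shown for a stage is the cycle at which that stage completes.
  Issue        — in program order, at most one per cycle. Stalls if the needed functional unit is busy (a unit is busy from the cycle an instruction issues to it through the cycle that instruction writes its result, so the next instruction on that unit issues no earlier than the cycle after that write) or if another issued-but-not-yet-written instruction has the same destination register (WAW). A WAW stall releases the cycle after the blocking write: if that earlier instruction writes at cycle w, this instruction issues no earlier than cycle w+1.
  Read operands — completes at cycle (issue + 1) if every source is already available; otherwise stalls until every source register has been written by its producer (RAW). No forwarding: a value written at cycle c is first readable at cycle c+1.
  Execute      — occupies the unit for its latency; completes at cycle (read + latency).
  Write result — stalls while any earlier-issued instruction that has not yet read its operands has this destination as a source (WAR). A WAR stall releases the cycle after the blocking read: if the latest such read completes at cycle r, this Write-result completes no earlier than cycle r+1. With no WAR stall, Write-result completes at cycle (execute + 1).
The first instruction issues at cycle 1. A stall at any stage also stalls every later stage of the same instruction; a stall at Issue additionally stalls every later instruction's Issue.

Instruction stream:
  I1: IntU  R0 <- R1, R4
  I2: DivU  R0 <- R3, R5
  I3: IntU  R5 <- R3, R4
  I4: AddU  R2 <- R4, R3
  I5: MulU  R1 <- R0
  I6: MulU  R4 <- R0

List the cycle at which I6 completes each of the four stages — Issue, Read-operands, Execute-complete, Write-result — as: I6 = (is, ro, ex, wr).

I1  is:1  ro:2  ex:3  wr:4
I2  is:5  ro:6  ex:13  wr:14  — WAW R0: wait I1 write@4
I3  is:6  ro:7  ex:8  wr:9
I4  is:7  ro:8  ex:10  wr:11
I5  is:8  ro:15  ex:18  wr:19  — RAW R0: wait I2 write@14
I6  is:20  ro:21  ex:24  wr:25  — struct: MulU busy until I5 writes@19

I6 = (20, 21, 24, 25)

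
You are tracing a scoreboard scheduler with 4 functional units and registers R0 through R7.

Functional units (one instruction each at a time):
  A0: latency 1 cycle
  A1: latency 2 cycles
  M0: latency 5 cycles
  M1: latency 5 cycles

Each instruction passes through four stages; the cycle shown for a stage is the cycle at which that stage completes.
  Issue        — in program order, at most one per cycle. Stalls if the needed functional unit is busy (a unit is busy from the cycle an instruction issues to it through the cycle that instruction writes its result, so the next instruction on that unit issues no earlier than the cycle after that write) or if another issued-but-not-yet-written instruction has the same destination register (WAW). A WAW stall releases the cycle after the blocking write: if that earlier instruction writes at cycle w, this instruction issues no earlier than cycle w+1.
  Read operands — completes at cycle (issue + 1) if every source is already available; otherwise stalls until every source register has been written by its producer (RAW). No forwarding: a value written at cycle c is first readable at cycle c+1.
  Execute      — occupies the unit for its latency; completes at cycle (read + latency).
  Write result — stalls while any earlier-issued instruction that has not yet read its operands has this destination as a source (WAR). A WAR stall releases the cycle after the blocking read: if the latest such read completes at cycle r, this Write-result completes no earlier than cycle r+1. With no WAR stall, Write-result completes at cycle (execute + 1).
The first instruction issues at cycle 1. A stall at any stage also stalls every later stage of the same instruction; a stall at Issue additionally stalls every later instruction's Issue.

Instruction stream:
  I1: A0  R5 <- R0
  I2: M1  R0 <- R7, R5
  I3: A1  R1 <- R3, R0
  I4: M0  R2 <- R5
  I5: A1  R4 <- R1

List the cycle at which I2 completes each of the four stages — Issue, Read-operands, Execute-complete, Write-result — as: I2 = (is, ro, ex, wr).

[I1] 1/2/3/4
[I2] 2/5/10/11  (RAW R5: wait I1 write@4)
[I3] 3/12/14/15  (RAW R0: wait I2 write@11)
[I4] 4/5/10/11
[I5] 16/17/19/20  (struct: A1 busy until I3 writes@15)

I2 = (2, 5, 10, 11)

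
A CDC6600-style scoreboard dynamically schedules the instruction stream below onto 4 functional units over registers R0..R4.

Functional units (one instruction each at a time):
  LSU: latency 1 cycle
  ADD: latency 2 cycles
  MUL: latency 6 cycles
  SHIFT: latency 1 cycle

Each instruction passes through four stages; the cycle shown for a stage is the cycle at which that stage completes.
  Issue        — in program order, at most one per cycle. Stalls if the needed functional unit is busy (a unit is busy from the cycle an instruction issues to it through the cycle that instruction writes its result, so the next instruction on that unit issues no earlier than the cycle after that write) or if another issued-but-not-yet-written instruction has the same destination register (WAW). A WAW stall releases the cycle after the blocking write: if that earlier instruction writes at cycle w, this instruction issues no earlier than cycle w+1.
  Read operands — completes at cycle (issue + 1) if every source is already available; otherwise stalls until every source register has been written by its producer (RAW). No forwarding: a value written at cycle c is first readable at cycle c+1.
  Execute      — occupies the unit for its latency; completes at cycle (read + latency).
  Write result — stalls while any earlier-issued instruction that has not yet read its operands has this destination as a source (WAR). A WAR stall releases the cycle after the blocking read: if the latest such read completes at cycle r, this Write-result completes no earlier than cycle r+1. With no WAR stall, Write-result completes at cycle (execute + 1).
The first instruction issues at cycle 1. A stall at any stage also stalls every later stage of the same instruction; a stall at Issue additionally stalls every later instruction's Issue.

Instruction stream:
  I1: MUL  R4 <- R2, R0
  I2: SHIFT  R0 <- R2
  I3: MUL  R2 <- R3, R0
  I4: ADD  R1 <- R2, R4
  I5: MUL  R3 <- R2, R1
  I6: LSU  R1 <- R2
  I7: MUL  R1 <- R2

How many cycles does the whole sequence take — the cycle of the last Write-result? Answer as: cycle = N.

cycle = 39

t=1  I1 issues→MUL
t=2  I1 reads · I2 issues→SHIFT
t=3  I2 reads
t=4  I2 exec-done
t=5  I2 writes R0
t=8  I1 exec-done
t=9  I1 writes R4
t=10  I3 issues→MUL
t=11  I3 reads · I4 issues→ADD
t=17  I3 exec-done
t=18  I3 writes R2
t=19  I4 reads · I5 issues→MUL
t=21  I4 exec-done
t=22  I4 writes R1
t=23  I5 reads · I6 issues→LSU
t=24  I6 reads
t=25  I6 exec-done
t=26  I6 writes R1
t=29  I5 exec-done
t=30  I5 writes R3
t=31  I7 issues→MUL
t=32  I7 reads
t=38  I7 exec-done
t=39  I7 writes R1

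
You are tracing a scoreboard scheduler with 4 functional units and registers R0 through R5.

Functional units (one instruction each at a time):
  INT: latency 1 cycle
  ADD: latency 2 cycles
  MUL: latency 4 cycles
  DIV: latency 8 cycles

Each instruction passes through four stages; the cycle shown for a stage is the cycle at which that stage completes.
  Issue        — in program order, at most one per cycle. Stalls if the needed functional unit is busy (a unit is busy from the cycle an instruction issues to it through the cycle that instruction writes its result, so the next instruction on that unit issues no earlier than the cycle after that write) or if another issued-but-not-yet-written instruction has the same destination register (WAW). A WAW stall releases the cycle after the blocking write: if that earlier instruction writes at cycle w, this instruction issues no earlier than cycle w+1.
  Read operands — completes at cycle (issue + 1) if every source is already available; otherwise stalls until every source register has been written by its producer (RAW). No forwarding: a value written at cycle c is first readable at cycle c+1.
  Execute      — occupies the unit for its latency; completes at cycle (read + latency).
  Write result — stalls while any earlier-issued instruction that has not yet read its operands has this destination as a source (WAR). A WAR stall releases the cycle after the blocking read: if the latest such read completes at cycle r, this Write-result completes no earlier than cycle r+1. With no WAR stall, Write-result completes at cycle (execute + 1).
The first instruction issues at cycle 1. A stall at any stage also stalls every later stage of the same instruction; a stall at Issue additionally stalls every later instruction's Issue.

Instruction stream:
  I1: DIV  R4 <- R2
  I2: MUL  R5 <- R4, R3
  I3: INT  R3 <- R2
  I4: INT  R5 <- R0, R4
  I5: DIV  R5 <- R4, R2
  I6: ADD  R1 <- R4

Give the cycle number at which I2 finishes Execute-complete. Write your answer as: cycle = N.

c1: issue I1 (DIV)
c2: I1 read-ops | issue I2 (MUL)
c3: issue I3 (INT)
c4: I3 read-ops
c5: I3 finished on INT
c10: I1 finished on DIV
c11: I1→R4
c12: I2 read-ops
c13: I3→R3
c16: I2 finished on MUL
c17: I2→R5
c18: issue I4 (INT)
c19: I4 read-ops
c20: I4 finished on INT
c21: I4→R5
c22: issue I5 (DIV)
c23: I5 read-ops | issue I6 (ADD)
c24: I6 read-ops
c26: I6 finished on ADD
c27: I6→R1
c31: I5 finished on DIV
c32: I5→R5

cycle = 16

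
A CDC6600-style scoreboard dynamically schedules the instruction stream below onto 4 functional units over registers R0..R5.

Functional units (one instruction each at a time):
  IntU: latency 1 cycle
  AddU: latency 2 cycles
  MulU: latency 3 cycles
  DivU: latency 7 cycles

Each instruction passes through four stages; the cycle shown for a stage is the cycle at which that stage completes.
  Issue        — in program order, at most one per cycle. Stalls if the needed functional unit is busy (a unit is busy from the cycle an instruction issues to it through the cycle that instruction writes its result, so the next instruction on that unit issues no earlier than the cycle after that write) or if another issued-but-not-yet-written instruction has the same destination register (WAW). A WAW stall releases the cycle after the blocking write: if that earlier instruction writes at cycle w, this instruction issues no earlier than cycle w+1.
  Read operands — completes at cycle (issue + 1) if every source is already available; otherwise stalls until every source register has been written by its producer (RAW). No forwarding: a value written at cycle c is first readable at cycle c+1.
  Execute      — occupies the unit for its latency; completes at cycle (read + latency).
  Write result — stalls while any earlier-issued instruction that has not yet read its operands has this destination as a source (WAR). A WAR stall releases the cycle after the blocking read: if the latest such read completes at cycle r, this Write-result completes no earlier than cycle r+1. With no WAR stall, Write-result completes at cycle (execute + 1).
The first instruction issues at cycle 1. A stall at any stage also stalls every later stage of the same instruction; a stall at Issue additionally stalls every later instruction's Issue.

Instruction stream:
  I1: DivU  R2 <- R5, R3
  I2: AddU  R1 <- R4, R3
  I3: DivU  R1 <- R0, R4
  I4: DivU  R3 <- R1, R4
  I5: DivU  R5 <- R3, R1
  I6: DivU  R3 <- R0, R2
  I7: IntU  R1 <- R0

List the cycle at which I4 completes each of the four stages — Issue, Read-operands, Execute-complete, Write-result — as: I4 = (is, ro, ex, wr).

I1: IS=1 RO=2 EX=9 WR=10
I2: IS=2 RO=3 EX=5 WR=6
I3: IS=11 RO=12 EX=19 WR=20  [struct: DivU busy until I1 writes@10]
I4: IS=21 RO=22 EX=29 WR=30  [struct: DivU busy until I3 writes@20]
I5: IS=31 RO=32 EX=39 WR=40  [struct: DivU busy until I4 writes@30]
I6: IS=41 RO=42 EX=49 WR=50  [struct: DivU busy until I5 writes@40]
I7: IS=42 RO=43 EX=44 WR=45

I4 = (21, 22, 29, 30)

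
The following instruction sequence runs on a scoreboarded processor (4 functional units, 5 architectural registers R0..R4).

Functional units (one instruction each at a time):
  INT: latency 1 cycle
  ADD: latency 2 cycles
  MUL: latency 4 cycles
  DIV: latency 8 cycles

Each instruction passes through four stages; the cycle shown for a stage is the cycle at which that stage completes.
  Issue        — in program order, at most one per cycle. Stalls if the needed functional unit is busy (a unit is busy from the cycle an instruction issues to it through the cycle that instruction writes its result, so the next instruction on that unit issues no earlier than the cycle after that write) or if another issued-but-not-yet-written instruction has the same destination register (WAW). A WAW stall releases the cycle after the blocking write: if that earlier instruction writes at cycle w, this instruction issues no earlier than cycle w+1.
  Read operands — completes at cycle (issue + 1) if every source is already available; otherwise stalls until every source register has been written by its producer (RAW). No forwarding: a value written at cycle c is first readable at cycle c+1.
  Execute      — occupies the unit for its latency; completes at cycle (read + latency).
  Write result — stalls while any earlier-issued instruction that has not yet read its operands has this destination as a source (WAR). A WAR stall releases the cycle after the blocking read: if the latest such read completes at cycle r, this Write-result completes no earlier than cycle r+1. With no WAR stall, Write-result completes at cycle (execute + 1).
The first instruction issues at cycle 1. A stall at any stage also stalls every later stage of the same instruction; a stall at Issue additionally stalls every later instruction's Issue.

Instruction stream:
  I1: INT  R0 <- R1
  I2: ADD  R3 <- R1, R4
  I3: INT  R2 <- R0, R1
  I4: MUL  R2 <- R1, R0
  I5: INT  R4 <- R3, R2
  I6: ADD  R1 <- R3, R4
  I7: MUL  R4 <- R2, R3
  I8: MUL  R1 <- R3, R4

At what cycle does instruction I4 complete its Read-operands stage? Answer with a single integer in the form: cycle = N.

t=1  I1 dispatched to INT
t=2  I1 operands ready; I2 dispatched to ADD
t=3  I1 complete; I2 operands ready
t=4  R0←I1
t=5  I2 complete; I3 dispatched to INT
t=6  R3←I2; I3 operands ready
t=7  I3 complete
t=8  R2←I3
t=9  I4 dispatched to MUL
t=10  I4 operands ready; I5 dispatched to INT
t=11  I6 dispatched to ADD
t=14  I4 complete
t=15  R2←I4
t=16  I5 operands ready
t=17  I5 complete
t=18  R4←I5
t=19  I6 operands ready; I7 dispatched to MUL
t=20  I7 operands ready
t=21  I6 complete
t=22  R1←I6
t=24  I7 complete
t=25  R4←I7
t=26  I8 dispatched to MUL
t=27  I8 operands ready
t=31  I8 complete
t=32  R1←I8

cycle = 10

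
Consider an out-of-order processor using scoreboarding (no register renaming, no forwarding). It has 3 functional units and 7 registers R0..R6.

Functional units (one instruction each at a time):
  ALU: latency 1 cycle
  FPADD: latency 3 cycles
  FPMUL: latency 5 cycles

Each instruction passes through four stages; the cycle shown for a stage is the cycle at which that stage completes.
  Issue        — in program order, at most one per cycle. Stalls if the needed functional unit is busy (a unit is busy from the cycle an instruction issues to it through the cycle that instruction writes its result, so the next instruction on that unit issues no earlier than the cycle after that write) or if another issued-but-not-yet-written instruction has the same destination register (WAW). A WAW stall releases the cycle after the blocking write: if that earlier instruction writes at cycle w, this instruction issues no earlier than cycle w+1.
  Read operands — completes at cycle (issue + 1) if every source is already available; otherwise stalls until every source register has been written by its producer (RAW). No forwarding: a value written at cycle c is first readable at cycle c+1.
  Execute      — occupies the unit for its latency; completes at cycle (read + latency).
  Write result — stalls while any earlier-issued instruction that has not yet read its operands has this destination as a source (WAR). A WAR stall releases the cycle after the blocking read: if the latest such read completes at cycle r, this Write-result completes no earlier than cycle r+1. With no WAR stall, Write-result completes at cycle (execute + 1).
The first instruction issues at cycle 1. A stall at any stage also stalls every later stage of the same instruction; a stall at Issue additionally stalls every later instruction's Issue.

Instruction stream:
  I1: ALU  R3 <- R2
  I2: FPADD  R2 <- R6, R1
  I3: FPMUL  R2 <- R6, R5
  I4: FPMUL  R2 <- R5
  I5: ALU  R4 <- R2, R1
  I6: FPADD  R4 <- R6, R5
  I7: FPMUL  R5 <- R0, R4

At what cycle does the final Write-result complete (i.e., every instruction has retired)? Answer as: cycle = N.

cycle 1: issue I1 (ALU)
cycle 2: I1 read-ops; issue I2 (FPADD)
cycle 3: I1 finished on ALU; I2 read-ops
cycle 4: I1→R3
cycle 6: I2 finished on FPADD
cycle 7: I2→R2
cycle 8: issue I3 (FPMUL)
cycle 9: I3 read-ops
cycle 14: I3 finished on FPMUL
cycle 15: I3→R2
cycle 16: issue I4 (FPMUL)
cycle 17: I4 read-ops; issue I5 (ALU)
cycle 22: I4 finished on FPMUL
cycle 23: I4→R2
cycle 24: I5 read-ops
cycle 25: I5 finished on ALU
cycle 26: I5→R4
cycle 27: issue I6 (FPADD)
cycle 28: I6 read-ops; issue I7 (FPMUL)
cycle 31: I6 finished on FPADD
cycle 32: I6→R4
cycle 33: I7 read-ops
cycle 38: I7 finished on FPMUL
cycle 39: I7→R5

cycle = 39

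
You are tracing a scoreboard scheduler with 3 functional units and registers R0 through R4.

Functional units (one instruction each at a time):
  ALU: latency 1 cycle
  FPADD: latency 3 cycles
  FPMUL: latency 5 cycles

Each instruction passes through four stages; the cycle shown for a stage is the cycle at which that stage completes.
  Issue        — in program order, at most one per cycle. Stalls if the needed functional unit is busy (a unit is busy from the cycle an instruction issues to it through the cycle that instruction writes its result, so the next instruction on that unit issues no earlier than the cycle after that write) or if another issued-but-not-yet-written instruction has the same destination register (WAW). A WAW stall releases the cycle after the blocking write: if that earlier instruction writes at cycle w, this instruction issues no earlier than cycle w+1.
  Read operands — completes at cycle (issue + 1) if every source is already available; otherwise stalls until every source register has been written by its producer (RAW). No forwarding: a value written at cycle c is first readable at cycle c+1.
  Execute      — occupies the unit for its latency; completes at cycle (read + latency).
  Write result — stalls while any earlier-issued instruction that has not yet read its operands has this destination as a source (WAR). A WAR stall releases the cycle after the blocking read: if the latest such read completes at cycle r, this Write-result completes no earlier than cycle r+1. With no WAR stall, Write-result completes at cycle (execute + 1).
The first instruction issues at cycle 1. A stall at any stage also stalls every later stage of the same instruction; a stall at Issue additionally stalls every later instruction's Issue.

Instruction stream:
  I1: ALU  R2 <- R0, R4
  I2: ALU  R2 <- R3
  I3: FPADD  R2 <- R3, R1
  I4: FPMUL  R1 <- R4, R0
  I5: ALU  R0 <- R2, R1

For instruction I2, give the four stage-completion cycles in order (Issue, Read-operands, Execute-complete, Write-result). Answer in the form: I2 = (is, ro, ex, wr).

  I1 | 1 | 2 | 3 | 4
  I2 | 5 | 6 | 7 | 8   struct: ALU busy until I1 writes@4
  I3 | 9 | 10 | 13 | 14   WAW R2: wait I2 write@8
  I4 | 10 | 11 | 16 | 17
  I5 | 11 | 18 | 19 | 20   RAW R1: wait I4 write@17

I2 = (5, 6, 7, 8)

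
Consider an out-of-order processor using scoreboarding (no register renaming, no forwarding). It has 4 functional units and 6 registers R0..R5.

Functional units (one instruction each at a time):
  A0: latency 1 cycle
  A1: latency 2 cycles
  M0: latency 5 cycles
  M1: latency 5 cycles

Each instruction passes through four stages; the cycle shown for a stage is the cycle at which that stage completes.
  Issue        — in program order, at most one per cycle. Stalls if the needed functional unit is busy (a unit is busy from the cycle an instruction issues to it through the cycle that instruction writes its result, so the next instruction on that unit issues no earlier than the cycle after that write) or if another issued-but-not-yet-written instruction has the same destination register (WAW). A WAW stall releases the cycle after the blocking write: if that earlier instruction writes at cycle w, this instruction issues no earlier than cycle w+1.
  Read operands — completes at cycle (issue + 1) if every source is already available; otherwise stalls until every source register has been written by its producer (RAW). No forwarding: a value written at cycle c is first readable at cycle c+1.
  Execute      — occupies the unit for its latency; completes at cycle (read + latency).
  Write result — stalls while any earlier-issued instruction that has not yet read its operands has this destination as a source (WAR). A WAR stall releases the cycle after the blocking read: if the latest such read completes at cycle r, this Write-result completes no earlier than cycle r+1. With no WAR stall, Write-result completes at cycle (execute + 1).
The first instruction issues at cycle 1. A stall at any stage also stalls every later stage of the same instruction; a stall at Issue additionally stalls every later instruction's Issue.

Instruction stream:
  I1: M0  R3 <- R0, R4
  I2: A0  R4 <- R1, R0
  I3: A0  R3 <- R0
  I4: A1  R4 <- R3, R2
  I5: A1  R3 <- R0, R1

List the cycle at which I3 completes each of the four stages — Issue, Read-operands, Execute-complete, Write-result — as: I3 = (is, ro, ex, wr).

[I1] 1/2/7/8
[I2] 2/3/4/5
[I3] 9/10/11/12  (WAW R3: wait I1 write@8)
[I4] 10/13/15/16  (RAW R3: wait I3 write@12)
[I5] 17/18/20/21  (struct: A1 busy until I4 writes@16)

I3 = (9, 10, 11, 12)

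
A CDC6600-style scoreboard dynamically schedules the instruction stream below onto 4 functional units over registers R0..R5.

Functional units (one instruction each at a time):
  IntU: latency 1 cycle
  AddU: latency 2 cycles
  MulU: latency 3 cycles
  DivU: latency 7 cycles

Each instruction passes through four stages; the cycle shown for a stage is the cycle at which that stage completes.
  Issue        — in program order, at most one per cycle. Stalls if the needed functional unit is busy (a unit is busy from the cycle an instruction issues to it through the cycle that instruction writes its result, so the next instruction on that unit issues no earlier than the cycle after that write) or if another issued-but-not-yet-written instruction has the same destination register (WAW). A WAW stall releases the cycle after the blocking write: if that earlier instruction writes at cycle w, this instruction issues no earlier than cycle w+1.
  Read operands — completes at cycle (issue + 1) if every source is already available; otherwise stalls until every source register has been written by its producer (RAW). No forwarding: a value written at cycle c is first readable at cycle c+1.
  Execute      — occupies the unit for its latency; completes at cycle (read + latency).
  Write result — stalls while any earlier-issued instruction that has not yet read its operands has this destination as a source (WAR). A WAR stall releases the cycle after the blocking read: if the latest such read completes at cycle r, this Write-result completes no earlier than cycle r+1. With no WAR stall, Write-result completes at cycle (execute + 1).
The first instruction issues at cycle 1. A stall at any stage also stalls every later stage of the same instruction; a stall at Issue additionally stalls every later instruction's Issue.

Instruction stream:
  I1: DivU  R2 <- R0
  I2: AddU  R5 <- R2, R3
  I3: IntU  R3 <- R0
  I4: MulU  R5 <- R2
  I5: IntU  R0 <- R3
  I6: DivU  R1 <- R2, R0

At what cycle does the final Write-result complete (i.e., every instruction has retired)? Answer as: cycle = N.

I1  is:1  ro:2  ex:9  wr:10
I2  is:2  ro:11  ex:13  wr:14  — RAW R2: wait I1 write@10
I3  is:3  ro:4  ex:5  wr:12  — WAR R3: wait I2 read@11
I4  is:15  ro:16  ex:19  wr:20  — WAW R5: wait I2 write@14
I5  is:16  ro:17  ex:18  wr:19
I6  is:17  ro:20  ex:27  wr:28  — RAW R0: wait I5 write@19

cycle = 28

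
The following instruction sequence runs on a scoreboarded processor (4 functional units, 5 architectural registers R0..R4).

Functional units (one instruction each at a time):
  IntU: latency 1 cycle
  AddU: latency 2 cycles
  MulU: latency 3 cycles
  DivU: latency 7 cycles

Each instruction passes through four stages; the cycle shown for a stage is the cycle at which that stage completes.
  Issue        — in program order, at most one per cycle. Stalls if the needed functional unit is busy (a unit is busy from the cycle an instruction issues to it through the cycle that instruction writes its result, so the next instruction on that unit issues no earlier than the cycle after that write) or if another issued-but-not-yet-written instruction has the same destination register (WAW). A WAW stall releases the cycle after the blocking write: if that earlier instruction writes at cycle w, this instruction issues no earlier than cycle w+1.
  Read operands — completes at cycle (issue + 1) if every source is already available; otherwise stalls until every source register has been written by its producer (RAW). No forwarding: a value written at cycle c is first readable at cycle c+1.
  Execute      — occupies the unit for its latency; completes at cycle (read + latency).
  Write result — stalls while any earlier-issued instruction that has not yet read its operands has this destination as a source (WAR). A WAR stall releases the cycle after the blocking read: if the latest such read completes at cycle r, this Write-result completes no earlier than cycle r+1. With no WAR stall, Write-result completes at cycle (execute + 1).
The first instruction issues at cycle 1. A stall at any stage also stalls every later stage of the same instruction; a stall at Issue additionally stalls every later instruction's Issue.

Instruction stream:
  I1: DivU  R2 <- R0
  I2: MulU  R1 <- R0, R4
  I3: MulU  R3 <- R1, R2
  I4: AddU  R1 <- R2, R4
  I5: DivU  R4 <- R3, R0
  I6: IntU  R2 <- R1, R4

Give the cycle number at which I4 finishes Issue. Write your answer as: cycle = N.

c1: I1 issues→DivU
c2: I1 reads, I2 issues→MulU
c3: I2 reads
c6: I2 exec-done
c7: I2 writes R1
c8: I3 issues→MulU
c9: I1 exec-done, I4 issues→AddU
c10: I1 writes R2
c11: I3 reads, I4 reads, I5 issues→DivU
c12: I6 issues→IntU
c13: I4 exec-done
c14: I3 exec-done, I4 writes R1
c15: I3 writes R3
c16: I5 reads
c23: I5 exec-done
c24: I5 writes R4
c25: I6 reads
c26: I6 exec-done
c27: I6 writes R2

cycle = 9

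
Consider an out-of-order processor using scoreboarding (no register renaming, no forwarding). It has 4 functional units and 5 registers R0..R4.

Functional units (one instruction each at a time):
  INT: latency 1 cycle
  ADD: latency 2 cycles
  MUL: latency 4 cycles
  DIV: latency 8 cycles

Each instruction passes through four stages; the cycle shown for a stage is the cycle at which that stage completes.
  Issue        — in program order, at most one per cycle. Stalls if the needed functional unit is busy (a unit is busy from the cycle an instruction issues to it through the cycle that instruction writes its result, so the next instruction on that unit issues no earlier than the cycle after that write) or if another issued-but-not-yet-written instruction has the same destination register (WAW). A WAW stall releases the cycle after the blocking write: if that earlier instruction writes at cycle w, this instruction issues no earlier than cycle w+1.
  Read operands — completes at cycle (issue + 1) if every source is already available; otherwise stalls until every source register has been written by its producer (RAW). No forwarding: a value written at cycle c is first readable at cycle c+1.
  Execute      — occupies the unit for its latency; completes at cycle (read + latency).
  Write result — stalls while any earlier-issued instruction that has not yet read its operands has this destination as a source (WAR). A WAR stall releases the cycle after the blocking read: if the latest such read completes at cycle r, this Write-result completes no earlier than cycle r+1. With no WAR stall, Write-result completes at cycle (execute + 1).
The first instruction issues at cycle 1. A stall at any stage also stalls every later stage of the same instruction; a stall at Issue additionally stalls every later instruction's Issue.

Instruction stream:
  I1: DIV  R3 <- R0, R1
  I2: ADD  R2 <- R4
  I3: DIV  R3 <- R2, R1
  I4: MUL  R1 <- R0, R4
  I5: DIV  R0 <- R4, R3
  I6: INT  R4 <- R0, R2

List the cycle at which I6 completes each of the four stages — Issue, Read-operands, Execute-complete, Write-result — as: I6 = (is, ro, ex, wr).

I6 = (24, 34, 35, 36)

c1: I1 issues→DIV
c2: I1 reads | I2 issues→ADD
c3: I2 reads
c5: I2 exec-done
c6: I2 writes R2
c10: I1 exec-done
c11: I1 writes R3
c12: I3 issues→DIV
c13: I3 reads | I4 issues→MUL
c14: I4 reads
c18: I4 exec-done
c19: I4 writes R1
c21: I3 exec-done
c22: I3 writes R3
c23: I5 issues→DIV
c24: I5 reads | I6 issues→INT
c32: I5 exec-done
c33: I5 writes R0
c34: I6 reads
c35: I6 exec-done
c36: I6 writes R4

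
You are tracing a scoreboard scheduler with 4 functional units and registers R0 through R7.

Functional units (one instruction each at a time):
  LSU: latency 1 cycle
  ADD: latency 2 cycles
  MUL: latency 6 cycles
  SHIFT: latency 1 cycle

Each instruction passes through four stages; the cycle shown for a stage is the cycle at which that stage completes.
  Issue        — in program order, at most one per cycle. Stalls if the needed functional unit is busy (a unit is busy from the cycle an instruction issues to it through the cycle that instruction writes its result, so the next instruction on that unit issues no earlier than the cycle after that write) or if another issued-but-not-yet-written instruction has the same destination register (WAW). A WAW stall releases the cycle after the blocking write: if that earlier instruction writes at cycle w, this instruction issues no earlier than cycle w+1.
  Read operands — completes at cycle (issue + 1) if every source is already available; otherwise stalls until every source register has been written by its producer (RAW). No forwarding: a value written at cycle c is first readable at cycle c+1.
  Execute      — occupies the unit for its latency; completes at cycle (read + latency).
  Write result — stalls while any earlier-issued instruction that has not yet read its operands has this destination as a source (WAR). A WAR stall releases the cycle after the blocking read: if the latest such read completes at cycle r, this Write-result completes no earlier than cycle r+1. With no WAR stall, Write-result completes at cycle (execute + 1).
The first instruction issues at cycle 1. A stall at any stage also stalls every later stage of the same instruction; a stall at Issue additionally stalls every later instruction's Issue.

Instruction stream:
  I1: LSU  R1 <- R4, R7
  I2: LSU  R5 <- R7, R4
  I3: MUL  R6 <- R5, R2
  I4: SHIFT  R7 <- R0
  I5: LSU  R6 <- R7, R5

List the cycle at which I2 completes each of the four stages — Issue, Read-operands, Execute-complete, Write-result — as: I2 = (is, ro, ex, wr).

[1] I1 issues→LSU
[2] I1 reads
[3] I1 exec-done
[4] I1 writes R1
[5] I2 issues→LSU
[6] I2 reads, I3 issues→MUL
[7] I2 exec-done, I4 issues→SHIFT
[8] I2 writes R5, I4 reads
[9] I3 reads, I4 exec-done
[10] I4 writes R7
[15] I3 exec-done
[16] I3 writes R6
[17] I5 issues→LSU
[18] I5 reads
[19] I5 exec-done
[20] I5 writes R6

I2 = (5, 6, 7, 8)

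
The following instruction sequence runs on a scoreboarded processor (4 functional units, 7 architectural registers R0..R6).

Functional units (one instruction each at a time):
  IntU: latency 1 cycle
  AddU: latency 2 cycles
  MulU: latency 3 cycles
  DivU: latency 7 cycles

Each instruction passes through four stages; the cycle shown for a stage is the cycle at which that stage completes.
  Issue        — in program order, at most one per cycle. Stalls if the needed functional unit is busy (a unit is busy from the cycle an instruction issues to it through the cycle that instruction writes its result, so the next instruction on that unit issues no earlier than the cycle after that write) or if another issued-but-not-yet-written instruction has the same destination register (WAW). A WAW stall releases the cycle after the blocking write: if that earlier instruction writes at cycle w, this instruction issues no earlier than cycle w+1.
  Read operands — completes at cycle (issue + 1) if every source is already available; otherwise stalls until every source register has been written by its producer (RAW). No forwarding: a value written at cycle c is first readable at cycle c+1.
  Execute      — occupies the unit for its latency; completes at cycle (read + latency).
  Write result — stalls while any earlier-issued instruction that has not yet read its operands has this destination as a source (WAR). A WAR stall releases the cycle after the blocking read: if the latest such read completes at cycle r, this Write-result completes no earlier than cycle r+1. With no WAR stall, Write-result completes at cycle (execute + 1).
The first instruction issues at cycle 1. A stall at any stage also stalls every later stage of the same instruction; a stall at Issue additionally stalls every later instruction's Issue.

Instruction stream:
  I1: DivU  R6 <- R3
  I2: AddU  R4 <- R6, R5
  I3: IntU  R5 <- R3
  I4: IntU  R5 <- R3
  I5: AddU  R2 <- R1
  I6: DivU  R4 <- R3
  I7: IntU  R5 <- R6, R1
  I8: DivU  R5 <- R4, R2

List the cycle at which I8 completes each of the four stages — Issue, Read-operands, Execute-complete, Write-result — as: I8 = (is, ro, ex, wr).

cycle 1: I1 dispatched to DivU
cycle 2: I1 operands ready; I2 dispatched to AddU
cycle 3: I3 dispatched to IntU
cycle 4: I3 operands ready
cycle 5: I3 complete
cycle 9: I1 complete
cycle 10: R6←I1
cycle 11: I2 operands ready
cycle 12: R5←I3
cycle 13: I2 complete; I4 dispatched to IntU
cycle 14: R4←I2; I4 operands ready
cycle 15: I4 complete; I5 dispatched to AddU
cycle 16: R5←I4; I5 operands ready; I6 dispatched to DivU
cycle 17: I6 operands ready; I7 dispatched to IntU
cycle 18: I5 complete; I7 operands ready
cycle 19: R2←I5; I7 complete
cycle 20: R5←I7
cycle 24: I6 complete
cycle 25: R4←I6
cycle 26: I8 dispatched to DivU
cycle 27: I8 operands ready
cycle 34: I8 complete
cycle 35: R5←I8

I8 = (26, 27, 34, 35)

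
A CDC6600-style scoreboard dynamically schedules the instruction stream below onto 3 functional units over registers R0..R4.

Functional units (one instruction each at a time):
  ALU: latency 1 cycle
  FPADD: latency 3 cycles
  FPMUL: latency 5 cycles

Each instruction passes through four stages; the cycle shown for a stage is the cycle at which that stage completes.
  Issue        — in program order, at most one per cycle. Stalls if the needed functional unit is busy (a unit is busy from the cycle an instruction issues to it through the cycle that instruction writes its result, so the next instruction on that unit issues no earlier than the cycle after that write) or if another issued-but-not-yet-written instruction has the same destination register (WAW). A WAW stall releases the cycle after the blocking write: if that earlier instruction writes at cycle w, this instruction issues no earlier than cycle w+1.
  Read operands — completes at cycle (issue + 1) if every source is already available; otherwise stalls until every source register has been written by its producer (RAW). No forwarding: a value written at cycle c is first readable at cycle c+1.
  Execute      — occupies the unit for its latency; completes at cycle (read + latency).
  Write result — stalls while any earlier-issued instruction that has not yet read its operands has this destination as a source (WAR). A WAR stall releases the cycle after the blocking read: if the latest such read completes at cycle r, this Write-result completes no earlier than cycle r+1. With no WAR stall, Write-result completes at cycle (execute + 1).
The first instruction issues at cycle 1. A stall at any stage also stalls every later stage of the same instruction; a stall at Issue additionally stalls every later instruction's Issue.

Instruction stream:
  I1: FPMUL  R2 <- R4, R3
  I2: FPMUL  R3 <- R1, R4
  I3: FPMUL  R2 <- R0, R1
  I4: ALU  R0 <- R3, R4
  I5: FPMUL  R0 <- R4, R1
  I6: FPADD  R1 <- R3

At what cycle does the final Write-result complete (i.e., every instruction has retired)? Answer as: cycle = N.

cycle = 32

[1] issue I1 (FPMUL)
[2] I1 read-ops
[7] I1 finished on FPMUL
[8] I1→R2
[9] issue I2 (FPMUL)
[10] I2 read-ops
[15] I2 finished on FPMUL
[16] I2→R3
[17] issue I3 (FPMUL)
[18] I3 read-ops · issue I4 (ALU)
[19] I4 read-ops
[20] I4 finished on ALU
[21] I4→R0
[23] I3 finished on FPMUL
[24] I3→R2
[25] issue I5 (FPMUL)
[26] I5 read-ops · issue I6 (FPADD)
[27] I6 read-ops
[30] I6 finished on FPADD
[31] I5 finished on FPMUL · I6→R1
[32] I5→R0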